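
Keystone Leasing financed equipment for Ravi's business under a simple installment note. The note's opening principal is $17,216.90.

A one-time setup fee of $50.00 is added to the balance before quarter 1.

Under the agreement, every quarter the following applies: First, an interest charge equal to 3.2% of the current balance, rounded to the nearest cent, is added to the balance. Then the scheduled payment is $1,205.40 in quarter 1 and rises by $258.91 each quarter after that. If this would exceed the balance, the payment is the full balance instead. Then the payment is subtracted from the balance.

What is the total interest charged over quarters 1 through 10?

$3,448.32

# | Opening | Interest | Payment | End bal
1 | $17,266.90 | $552.54 | $1,205.40 | $16,614.04
2 | $16,614.04 | $531.65 | $1,464.31 | $15,681.38
3 | $15,681.38 | $501.80 | $1,723.22 | $14,459.96
4 | $14,459.96 | $462.72 | $1,982.13 | $12,940.55
5 | $12,940.55 | $414.10 | $2,241.04 | $11,113.61
6 | $11,113.61 | $355.64 | $2,499.95 | $8,969.30
7 | $8,969.30 | $287.02 | $2,758.86 | $6,497.46
8 | $6,497.46 | $207.92 | $3,017.77 | $3,687.61
9 | $3,687.61 | $118.00 | $3,276.68 | $528.93
10 | $528.93 | $16.93 | $545.86 | $0.00
Total interest: $552.54 + $531.65 + $501.80 + $462.72 + $414.10 + $355.64 + $287.02 + $207.92 + $118.00 + $16.93 = $3,448.32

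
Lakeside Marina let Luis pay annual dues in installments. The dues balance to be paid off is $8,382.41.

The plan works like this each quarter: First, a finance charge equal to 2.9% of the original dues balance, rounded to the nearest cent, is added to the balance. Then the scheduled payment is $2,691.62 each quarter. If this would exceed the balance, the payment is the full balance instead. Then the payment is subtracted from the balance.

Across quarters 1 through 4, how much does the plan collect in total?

$9,354.77

Quarter 1: $8,382.41 +$243.09 interest = $8,625.50; pay $2,691.62 → $5,933.88
Quarter 2: $5,933.88 +$243.09 interest = $6,176.97; pay $2,691.62 → $3,485.35
Quarter 3: $3,485.35 +$243.09 interest = $3,728.44; pay $2,691.62 → $1,036.82
Quarter 4: $1,036.82 +$243.09 interest = $1,279.91; pay $1,279.91 → $0.00
Total paid: $9,354.77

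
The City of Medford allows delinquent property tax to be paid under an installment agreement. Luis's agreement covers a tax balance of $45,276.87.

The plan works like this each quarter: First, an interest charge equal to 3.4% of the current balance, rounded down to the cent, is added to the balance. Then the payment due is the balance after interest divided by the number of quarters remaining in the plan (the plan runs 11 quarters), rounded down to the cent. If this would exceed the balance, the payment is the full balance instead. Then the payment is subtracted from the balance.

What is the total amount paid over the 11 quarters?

$55,644.71

Quarter 1: opening $45,276.87; interest $1,539.41 → $46,816.28; payment $4,256.02; balance $42,560.26
Quarter 2: opening $42,560.26; interest $1,447.04 → $44,007.30; payment $4,400.73; balance $39,606.57
Quarter 3: opening $39,606.57; interest $1,346.62 → $40,953.19; payment $4,550.35; balance $36,402.84
Quarter 4: opening $36,402.84; interest $1,237.69 → $37,640.53; payment $4,705.06; balance $32,935.47
Quarter 5: opening $32,935.47; interest $1,119.80 → $34,055.27; payment $4,865.03; balance $29,190.24
Quarter 6: opening $29,190.24; interest $992.46 → $30,182.70; payment $5,030.45; balance $25,152.25
Quarter 7: opening $25,152.25; interest $855.17 → $26,007.42; payment $5,201.48; balance $20,805.94
Quarter 8: opening $20,805.94; interest $707.40 → $21,513.34; payment $5,378.33; balance $16,135.01
Quarter 9: opening $16,135.01; interest $548.59 → $16,683.60; payment $5,561.20; balance $11,122.40
Quarter 10: opening $11,122.40; interest $378.16 → $11,500.56; payment $5,750.28; balance $5,750.28
Quarter 11: opening $5,750.28; interest $195.50 → $5,945.78; payment $5,945.78; balance $0.00
Total paid: $55,644.71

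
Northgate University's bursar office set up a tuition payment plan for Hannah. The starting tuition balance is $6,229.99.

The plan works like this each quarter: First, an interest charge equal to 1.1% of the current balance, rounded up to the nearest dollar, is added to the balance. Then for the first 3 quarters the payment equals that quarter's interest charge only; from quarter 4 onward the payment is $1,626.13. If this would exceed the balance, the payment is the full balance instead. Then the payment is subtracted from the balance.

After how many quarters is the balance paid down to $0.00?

# | Opening | Interest | Payment | End bal
1 | $6,229.99 | $69.00 | $69.00 | $6,229.99
2 | $6,229.99 | $69.00 | $69.00 | $6,229.99
3 | $6,229.99 | $69.00 | $69.00 | $6,229.99
4 | $6,229.99 | $69.00 | $1,626.13 | $4,672.86
5 | $4,672.86 | $52.00 | $1,626.13 | $3,098.73
6 | $3,098.73 | $35.00 | $1,626.13 | $1,507.60
7 | $1,507.60 | $17.00 | $1,524.60 | $0.00
Balance reaches $0.00 in quarter 7.

7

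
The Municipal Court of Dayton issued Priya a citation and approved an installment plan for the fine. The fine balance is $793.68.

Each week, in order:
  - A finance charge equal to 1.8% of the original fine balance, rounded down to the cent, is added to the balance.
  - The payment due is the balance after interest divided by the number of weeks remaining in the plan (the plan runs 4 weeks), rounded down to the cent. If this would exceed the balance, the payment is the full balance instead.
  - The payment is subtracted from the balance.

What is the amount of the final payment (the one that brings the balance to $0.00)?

$228.17

Week 1: $793.68 +$14.28 interest = $807.96; pay $201.99 → $605.97
Week 2: $605.97 +$14.28 interest = $620.25; pay $206.75 → $413.50
Week 3: $413.50 +$14.28 interest = $427.78; pay $213.89 → $213.89
Week 4: $213.89 +$14.28 interest = $228.17; pay $228.17 → $0.00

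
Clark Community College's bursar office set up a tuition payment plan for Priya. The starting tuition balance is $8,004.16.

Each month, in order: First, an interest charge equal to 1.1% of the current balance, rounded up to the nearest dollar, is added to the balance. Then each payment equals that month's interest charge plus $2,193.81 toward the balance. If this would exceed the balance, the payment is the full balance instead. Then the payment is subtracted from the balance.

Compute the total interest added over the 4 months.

Month 1: $8,004.16 +$89.00 interest = $8,093.16; pay $2,282.81 → $5,810.35
Month 2: $5,810.35 +$64.00 interest = $5,874.35; pay $2,257.81 → $3,616.54
Month 3: $3,616.54 +$40.00 interest = $3,656.54; pay $2,233.81 → $1,422.73
Month 4: $1,422.73 +$16.00 interest = $1,438.73; pay $1,438.73 → $0.00
Total interest: $89.00 + $64.00 + $40.00 + $16.00 = $209.00

$209.00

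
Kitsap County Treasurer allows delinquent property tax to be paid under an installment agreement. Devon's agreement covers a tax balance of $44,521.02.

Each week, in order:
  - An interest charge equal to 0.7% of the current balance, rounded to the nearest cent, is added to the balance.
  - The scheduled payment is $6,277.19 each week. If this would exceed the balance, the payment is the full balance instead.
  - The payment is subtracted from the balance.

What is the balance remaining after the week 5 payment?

$14,272.79

Week 1: opening $44,521.02; interest $311.65 → $44,832.67; payment $6,277.19; balance $38,555.48
Week 2: opening $38,555.48; interest $269.89 → $38,825.37; payment $6,277.19; balance $32,548.18
Week 3: opening $32,548.18; interest $227.84 → $32,776.02; payment $6,277.19; balance $26,498.83
Week 4: opening $26,498.83; interest $185.49 → $26,684.32; payment $6,277.19; balance $20,407.13
Week 5: opening $20,407.13; interest $142.85 → $20,549.98; payment $6,277.19; balance $14,272.79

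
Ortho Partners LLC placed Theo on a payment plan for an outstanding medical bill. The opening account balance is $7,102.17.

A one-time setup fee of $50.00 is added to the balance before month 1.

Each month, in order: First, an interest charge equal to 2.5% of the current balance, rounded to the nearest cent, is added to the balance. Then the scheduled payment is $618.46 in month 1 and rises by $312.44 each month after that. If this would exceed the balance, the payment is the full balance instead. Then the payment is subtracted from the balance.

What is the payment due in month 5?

Month 1: $7,152.17 +$178.80 interest = $7,330.97; pay $618.46 → $6,712.51
Month 2: $6,712.51 +$167.81 interest = $6,880.32; pay $930.90 → $5,949.42
Month 3: $5,949.42 +$148.74 interest = $6,098.16; pay $1,243.34 → $4,854.82
Month 4: $4,854.82 +$121.37 interest = $4,976.19; pay $1,555.78 → $3,420.41
Month 5: $3,420.41 +$85.51 interest = $3,505.92; pay $1,868.22 → $1,637.70

$1,868.22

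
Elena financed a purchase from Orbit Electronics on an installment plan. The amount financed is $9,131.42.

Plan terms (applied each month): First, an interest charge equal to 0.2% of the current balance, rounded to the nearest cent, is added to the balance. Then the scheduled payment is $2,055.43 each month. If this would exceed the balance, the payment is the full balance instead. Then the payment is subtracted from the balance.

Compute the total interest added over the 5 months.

$50.50

Month 1: opening $9,131.42; interest $18.26 → $9,149.68; payment $2,055.43; balance $7,094.25
Month 2: opening $7,094.25; interest $14.19 → $7,108.44; payment $2,055.43; balance $5,053.01
Month 3: opening $5,053.01; interest $10.11 → $5,063.12; payment $2,055.43; balance $3,007.69
Month 4: opening $3,007.69; interest $6.02 → $3,013.71; payment $2,055.43; balance $958.28
Month 5: opening $958.28; interest $1.92 → $960.20; payment $960.20; balance $0.00
Total interest: $18.26 + $14.19 + $10.11 + $6.02 + $1.92 = $50.50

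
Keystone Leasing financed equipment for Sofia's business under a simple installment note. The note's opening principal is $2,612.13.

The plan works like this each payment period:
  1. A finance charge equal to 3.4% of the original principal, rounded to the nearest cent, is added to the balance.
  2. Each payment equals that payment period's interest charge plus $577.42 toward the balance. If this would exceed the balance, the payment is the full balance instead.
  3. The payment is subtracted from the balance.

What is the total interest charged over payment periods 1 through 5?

$444.05

Payment period 1: $2,612.13 +$88.81 interest = $2,700.94; pay $666.23 → $2,034.71
Payment period 2: $2,034.71 +$88.81 interest = $2,123.52; pay $666.23 → $1,457.29
Payment period 3: $1,457.29 +$88.81 interest = $1,546.10; pay $666.23 → $879.87
Payment period 4: $879.87 +$88.81 interest = $968.68; pay $666.23 → $302.45
Payment period 5: $302.45 +$88.81 interest = $391.26; pay $391.26 → $0.00
Total interest: $88.81 + $88.81 + $88.81 + $88.81 + $88.81 = $444.05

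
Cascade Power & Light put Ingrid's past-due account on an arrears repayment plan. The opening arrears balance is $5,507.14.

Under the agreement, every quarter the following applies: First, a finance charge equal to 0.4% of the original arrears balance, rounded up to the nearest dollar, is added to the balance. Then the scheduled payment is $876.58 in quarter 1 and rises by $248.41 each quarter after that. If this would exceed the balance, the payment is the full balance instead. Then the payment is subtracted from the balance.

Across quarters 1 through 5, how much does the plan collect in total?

$5,622.14

Quarter 1: opening $5,507.14; interest $23.00 → $5,530.14; payment $876.58; balance $4,653.56
Quarter 2: opening $4,653.56; interest $23.00 → $4,676.56; payment $1,124.99; balance $3,551.57
Quarter 3: opening $3,551.57; interest $23.00 → $3,574.57; payment $1,373.40; balance $2,201.17
Quarter 4: opening $2,201.17; interest $23.00 → $2,224.17; payment $1,621.81; balance $602.36
Quarter 5: opening $602.36; interest $23.00 → $625.36; payment $625.36; balance $0.00
Total paid: $5,622.14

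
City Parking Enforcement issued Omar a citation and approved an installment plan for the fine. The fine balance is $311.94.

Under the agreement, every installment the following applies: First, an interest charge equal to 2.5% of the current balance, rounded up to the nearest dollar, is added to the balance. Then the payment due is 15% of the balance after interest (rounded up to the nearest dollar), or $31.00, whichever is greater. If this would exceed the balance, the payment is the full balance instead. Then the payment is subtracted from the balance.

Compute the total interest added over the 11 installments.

Installment 1: $311.94 +$8.00 interest = $319.94; pay $48.00 → $271.94
Installment 2: $271.94 +$7.00 interest = $278.94; pay $42.00 → $236.94
Installment 3: $236.94 +$6.00 interest = $242.94; pay $37.00 → $205.94
Installment 4: $205.94 +$6.00 interest = $211.94; pay $32.00 → $179.94
Installment 5: $179.94 +$5.00 interest = $184.94; pay $31.00 → $153.94
Installment 6: $153.94 +$4.00 interest = $157.94; pay $31.00 → $126.94
Installment 7: $126.94 +$4.00 interest = $130.94; pay $31.00 → $99.94
Installment 8: $99.94 +$3.00 interest = $102.94; pay $31.00 → $71.94
Installment 9: $71.94 +$2.00 interest = $73.94; pay $31.00 → $42.94
Installment 10: $42.94 +$2.00 interest = $44.94; pay $31.00 → $13.94
Installment 11: $13.94 +$1.00 interest = $14.94; pay $14.94 → $0.00
Total interest: $8.00 + $7.00 + $6.00 + $6.00 + $5.00 + $4.00 + $4.00 + $3.00 + $2.00 + $2.00 + $1.00 = $48.00

$48.00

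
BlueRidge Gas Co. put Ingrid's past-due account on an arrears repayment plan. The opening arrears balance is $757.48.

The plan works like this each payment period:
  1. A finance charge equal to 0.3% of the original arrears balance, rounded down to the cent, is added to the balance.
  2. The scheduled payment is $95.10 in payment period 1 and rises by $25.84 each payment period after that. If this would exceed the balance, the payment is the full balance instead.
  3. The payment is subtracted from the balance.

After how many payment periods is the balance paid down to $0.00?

Payment period 1: $757.48 +$2.27 interest = $759.75; pay $95.10 → $664.65
Payment period 2: $664.65 +$2.27 interest = $666.92; pay $120.94 → $545.98
Payment period 3: $545.98 +$2.27 interest = $548.25; pay $146.78 → $401.47
Payment period 4: $401.47 +$2.27 interest = $403.74; pay $172.62 → $231.12
Payment period 5: $231.12 +$2.27 interest = $233.39; pay $198.46 → $34.93
Payment period 6: $34.93 +$2.27 interest = $37.20; pay $37.20 → $0.00
Balance reaches $0.00 in payment period 6.

6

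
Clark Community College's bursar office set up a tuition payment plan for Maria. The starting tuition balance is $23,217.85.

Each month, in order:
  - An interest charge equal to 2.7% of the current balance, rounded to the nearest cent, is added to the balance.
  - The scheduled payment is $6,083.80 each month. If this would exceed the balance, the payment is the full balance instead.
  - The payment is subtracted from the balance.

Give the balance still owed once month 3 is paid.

$6,401.11

Month 1: opening $23,217.85; interest $626.88 → $23,844.73; payment $6,083.80; balance $17,760.93
Month 2: opening $17,760.93; interest $479.55 → $18,240.48; payment $6,083.80; balance $12,156.68
Month 3: opening $12,156.68; interest $328.23 → $12,484.91; payment $6,083.80; balance $6,401.11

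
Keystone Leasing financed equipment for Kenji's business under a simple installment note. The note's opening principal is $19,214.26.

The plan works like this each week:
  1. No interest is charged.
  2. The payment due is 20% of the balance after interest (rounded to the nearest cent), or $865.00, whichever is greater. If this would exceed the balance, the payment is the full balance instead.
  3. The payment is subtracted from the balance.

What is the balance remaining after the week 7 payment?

Week 1: opening $19,214.26; payment $3,842.85; balance $15,371.41
Week 2: opening $15,371.41; payment $3,074.28; balance $12,297.13
Week 3: opening $12,297.13; payment $2,459.43; balance $9,837.70
Week 4: opening $9,837.70; payment $1,967.54; balance $7,870.16
Week 5: opening $7,870.16; payment $1,574.03; balance $6,296.13
Week 6: opening $6,296.13; payment $1,259.23; balance $5,036.90
Week 7: opening $5,036.90; payment $1,007.38; balance $4,029.52

$4,029.52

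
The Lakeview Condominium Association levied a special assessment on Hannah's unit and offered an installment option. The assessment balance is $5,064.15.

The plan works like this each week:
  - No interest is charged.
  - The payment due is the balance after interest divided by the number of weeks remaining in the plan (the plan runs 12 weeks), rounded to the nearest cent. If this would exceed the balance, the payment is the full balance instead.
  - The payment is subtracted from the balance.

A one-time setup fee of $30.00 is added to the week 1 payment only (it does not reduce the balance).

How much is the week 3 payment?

# | Opening | Payment | Fee | End bal
1 | $5,064.15 | $422.01 | $30.00 | $4,642.14
2 | $4,642.14 | $422.01 | — | $4,220.13
3 | $4,220.13 | $422.01 | — | $3,798.12

$422.01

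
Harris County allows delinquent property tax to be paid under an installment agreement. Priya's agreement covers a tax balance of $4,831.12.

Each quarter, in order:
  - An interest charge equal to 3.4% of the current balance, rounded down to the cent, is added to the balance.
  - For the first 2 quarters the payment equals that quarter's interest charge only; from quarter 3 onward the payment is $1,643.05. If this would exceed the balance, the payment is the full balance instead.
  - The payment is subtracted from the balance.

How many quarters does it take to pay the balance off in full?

6

Quarter 1: opening $4,831.12; interest $164.25 → $4,995.37; payment $164.25; balance $4,831.12
Quarter 2: opening $4,831.12; interest $164.25 → $4,995.37; payment $164.25; balance $4,831.12
Quarter 3: opening $4,831.12; interest $164.25 → $4,995.37; payment $1,643.05; balance $3,352.32
Quarter 4: opening $3,352.32; interest $113.97 → $3,466.29; payment $1,643.05; balance $1,823.24
Quarter 5: opening $1,823.24; interest $61.99 → $1,885.23; payment $1,643.05; balance $242.18
Quarter 6: opening $242.18; interest $8.23 → $250.41; payment $250.41; balance $0.00
Balance reaches $0.00 in quarter 6.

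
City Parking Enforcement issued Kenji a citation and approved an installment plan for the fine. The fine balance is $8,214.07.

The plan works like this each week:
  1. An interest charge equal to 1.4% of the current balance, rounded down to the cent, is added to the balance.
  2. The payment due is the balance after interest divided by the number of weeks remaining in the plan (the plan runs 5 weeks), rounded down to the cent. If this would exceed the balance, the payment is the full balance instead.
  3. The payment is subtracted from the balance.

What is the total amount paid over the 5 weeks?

Week 1: $8,214.07 +$114.99 interest = $8,329.06; pay $1,665.81 → $6,663.25
Week 2: $6,663.25 +$93.28 interest = $6,756.53; pay $1,689.13 → $5,067.40
Week 3: $5,067.40 +$70.94 interest = $5,138.34; pay $1,712.78 → $3,425.56
Week 4: $3,425.56 +$47.95 interest = $3,473.51; pay $1,736.75 → $1,736.76
Week 5: $1,736.76 +$24.31 interest = $1,761.07; pay $1,761.07 → $0.00
Total paid: $8,565.54

$8,565.54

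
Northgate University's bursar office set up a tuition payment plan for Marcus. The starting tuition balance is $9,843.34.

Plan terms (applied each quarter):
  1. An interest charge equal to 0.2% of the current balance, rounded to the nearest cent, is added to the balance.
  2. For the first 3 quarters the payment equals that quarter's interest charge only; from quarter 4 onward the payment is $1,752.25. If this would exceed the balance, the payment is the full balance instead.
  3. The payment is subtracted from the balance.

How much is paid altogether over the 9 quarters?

Quarter 1: $9,843.34 +$19.69 interest = $9,863.03; pay $19.69 → $9,843.34
Quarter 2: $9,843.34 +$19.69 interest = $9,863.03; pay $19.69 → $9,843.34
Quarter 3: $9,843.34 +$19.69 interest = $9,863.03; pay $19.69 → $9,843.34
Quarter 4: $9,843.34 +$19.69 interest = $9,863.03; pay $1,752.25 → $8,110.78
Quarter 5: $8,110.78 +$16.22 interest = $8,127.00; pay $1,752.25 → $6,374.75
Quarter 6: $6,374.75 +$12.75 interest = $6,387.50; pay $1,752.25 → $4,635.25
Quarter 7: $4,635.25 +$9.27 interest = $4,644.52; pay $1,752.25 → $2,892.27
Quarter 8: $2,892.27 +$5.78 interest = $2,898.05; pay $1,752.25 → $1,145.80
Quarter 9: $1,145.80 +$2.29 interest = $1,148.09; pay $1,148.09 → $0.00
Total paid: $9,968.41

$9,968.41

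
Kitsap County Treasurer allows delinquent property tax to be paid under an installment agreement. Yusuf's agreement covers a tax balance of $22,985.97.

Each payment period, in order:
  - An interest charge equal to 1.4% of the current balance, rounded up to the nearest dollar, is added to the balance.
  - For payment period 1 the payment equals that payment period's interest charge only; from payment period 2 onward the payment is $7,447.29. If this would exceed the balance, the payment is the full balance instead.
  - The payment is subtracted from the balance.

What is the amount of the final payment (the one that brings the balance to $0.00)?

Payment period 1: opening $22,985.97; interest $322.00 → $23,307.97; payment $322.00; balance $22,985.97
Payment period 2: opening $22,985.97; interest $322.00 → $23,307.97; payment $7,447.29; balance $15,860.68
Payment period 3: opening $15,860.68; interest $223.00 → $16,083.68; payment $7,447.29; balance $8,636.39
Payment period 4: opening $8,636.39; interest $121.00 → $8,757.39; payment $7,447.29; balance $1,310.10
Payment period 5: opening $1,310.10; interest $19.00 → $1,329.10; payment $1,329.10; balance $0.00

$1,329.10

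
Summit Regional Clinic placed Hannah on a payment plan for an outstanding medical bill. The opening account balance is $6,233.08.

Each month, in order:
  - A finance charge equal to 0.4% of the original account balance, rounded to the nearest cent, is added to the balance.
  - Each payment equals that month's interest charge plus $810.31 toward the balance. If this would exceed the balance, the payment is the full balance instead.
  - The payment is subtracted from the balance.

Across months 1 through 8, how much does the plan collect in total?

Month 1: $6,233.08 +$24.93 interest = $6,258.01; pay $835.24 → $5,422.77
Month 2: $5,422.77 +$24.93 interest = $5,447.70; pay $835.24 → $4,612.46
Month 3: $4,612.46 +$24.93 interest = $4,637.39; pay $835.24 → $3,802.15
Month 4: $3,802.15 +$24.93 interest = $3,827.08; pay $835.24 → $2,991.84
Month 5: $2,991.84 +$24.93 interest = $3,016.77; pay $835.24 → $2,181.53
Month 6: $2,181.53 +$24.93 interest = $2,206.46; pay $835.24 → $1,371.22
Month 7: $1,371.22 +$24.93 interest = $1,396.15; pay $835.24 → $560.91
Month 8: $560.91 +$24.93 interest = $585.84; pay $585.84 → $0.00
Total paid: $6,432.52

$6,432.52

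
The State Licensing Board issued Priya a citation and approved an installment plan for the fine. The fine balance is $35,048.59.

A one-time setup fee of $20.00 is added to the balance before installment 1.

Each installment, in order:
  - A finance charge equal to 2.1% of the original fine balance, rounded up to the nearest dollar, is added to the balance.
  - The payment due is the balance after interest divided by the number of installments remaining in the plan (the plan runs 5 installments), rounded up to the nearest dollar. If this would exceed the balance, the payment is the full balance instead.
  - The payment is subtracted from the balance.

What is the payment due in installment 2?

Installment 1: opening $35,068.59; interest $737.00 → $35,805.59; payment $7,162.00; balance $28,643.59
Installment 2: opening $28,643.59; interest $737.00 → $29,380.59; payment $7,346.00; balance $22,034.59

$7,346.00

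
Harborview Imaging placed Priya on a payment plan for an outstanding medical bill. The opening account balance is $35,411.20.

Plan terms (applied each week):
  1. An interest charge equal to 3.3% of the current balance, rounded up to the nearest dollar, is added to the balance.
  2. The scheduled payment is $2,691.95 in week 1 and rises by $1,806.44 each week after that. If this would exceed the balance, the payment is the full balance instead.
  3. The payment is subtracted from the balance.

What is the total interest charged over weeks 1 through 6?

Week 1: opening $35,411.20; interest $1,169.00 → $36,580.20; payment $2,691.95; balance $33,888.25
Week 2: opening $33,888.25; interest $1,119.00 → $35,007.25; payment $4,498.39; balance $30,508.86
Week 3: opening $30,508.86; interest $1,007.00 → $31,515.86; payment $6,304.83; balance $25,211.03
Week 4: opening $25,211.03; interest $832.00 → $26,043.03; payment $8,111.27; balance $17,931.76
Week 5: opening $17,931.76; interest $592.00 → $18,523.76; payment $9,917.71; balance $8,606.05
Week 6: opening $8,606.05; interest $284.00 → $8,890.05; payment $8,890.05; balance $0.00
Total interest: $1,169.00 + $1,119.00 + $1,007.00 + $832.00 + $592.00 + $284.00 = $5,003.00

$5,003.00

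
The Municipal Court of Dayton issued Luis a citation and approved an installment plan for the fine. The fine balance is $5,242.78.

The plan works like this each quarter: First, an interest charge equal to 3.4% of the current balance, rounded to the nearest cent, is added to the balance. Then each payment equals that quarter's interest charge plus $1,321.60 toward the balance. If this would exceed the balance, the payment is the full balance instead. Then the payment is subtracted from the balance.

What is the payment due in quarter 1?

$1,499.85

Quarter 1: opening $5,242.78; interest $178.25 → $5,421.03; payment $1,499.85; balance $3,921.18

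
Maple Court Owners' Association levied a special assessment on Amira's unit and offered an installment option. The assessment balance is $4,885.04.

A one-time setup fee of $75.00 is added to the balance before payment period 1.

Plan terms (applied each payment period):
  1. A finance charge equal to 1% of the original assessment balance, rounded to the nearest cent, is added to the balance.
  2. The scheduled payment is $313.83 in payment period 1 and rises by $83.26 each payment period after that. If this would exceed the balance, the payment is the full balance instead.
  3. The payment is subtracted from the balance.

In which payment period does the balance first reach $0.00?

9

Payment period 1: $4,960.04 +$48.85 interest = $5,008.89; pay $313.83 → $4,695.06
Payment period 2: $4,695.06 +$48.85 interest = $4,743.91; pay $397.09 → $4,346.82
Payment period 3: $4,346.82 +$48.85 interest = $4,395.67; pay $480.35 → $3,915.32
Payment period 4: $3,915.32 +$48.85 interest = $3,964.17; pay $563.61 → $3,400.56
Payment period 5: $3,400.56 +$48.85 interest = $3,449.41; pay $646.87 → $2,802.54
Payment period 6: $2,802.54 +$48.85 interest = $2,851.39; pay $730.13 → $2,121.26
Payment period 7: $2,121.26 +$48.85 interest = $2,170.11; pay $813.39 → $1,356.72
Payment period 8: $1,356.72 +$48.85 interest = $1,405.57; pay $896.65 → $508.92
Payment period 9: $508.92 +$48.85 interest = $557.77; pay $557.77 → $0.00
Balance reaches $0.00 in payment period 9.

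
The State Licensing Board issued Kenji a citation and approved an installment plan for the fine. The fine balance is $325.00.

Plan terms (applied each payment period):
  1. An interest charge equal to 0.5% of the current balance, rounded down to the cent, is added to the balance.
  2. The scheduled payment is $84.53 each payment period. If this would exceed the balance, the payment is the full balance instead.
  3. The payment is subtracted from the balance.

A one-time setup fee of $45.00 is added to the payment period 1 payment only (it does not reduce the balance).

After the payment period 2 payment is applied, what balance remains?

$158.77

# | Opening | Interest | Payment | Fee | End bal
1 | $325.00 | $1.62 | $84.53 | $45.00 | $242.09
2 | $242.09 | $1.21 | $84.53 | — | $158.77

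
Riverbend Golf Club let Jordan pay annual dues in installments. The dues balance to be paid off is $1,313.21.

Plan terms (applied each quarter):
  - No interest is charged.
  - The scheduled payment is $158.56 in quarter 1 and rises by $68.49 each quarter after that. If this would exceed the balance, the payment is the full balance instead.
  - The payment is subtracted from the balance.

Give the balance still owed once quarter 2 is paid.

$927.60

# | Opening | Payment | End bal
1 | $1,313.21 | $158.56 | $1,154.65
2 | $1,154.65 | $227.05 | $927.60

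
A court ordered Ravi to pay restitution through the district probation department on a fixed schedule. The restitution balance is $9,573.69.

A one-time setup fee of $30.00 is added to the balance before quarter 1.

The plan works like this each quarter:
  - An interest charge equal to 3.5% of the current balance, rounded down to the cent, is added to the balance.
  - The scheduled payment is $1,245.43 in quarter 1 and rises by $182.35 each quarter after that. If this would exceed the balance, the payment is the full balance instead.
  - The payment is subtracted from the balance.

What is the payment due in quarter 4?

$1,792.48

Quarter 1: $9,603.69 +$336.12 interest = $9,939.81; pay $1,245.43 → $8,694.38
Quarter 2: $8,694.38 +$304.30 interest = $8,998.68; pay $1,427.78 → $7,570.90
Quarter 3: $7,570.90 +$264.98 interest = $7,835.88; pay $1,610.13 → $6,225.75
Quarter 4: $6,225.75 +$217.90 interest = $6,443.65; pay $1,792.48 → $4,651.17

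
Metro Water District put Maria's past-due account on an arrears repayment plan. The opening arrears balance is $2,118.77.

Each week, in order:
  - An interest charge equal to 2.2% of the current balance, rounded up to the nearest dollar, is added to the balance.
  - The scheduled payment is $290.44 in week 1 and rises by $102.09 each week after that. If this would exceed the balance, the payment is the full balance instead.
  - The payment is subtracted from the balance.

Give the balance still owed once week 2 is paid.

$1,524.80

# | Opening | Interest | Payment | End bal
1 | $2,118.77 | $47.00 | $290.44 | $1,875.33
2 | $1,875.33 | $42.00 | $392.53 | $1,524.80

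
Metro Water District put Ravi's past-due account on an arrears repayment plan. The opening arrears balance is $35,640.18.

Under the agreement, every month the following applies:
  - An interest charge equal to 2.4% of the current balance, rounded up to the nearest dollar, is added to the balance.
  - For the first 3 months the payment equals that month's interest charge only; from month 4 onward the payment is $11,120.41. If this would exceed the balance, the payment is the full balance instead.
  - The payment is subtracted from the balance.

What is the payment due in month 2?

$856.00

Month 1: opening $35,640.18; interest $856.00 → $36,496.18; payment $856.00; balance $35,640.18
Month 2: opening $35,640.18; interest $856.00 → $36,496.18; payment $856.00; balance $35,640.18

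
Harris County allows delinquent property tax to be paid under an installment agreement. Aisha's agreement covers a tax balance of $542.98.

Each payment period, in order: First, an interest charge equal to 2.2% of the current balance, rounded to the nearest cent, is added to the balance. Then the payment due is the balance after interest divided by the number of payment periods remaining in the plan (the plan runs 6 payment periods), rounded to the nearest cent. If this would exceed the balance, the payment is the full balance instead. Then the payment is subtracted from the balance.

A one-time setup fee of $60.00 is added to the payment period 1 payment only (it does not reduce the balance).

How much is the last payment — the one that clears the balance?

$103.12

Payment period 1: $542.98 +$11.95 interest = $554.93; pay $92.49 (+ $60.00 fee) → $462.44
Payment period 2: $462.44 +$10.17 interest = $472.61; pay $94.52 → $378.09
Payment period 3: $378.09 +$8.32 interest = $386.41; pay $96.60 → $289.81
Payment period 4: $289.81 +$6.38 interest = $296.19; pay $98.73 → $197.46
Payment period 5: $197.46 +$4.34 interest = $201.80; pay $100.90 → $100.90
Payment period 6: $100.90 +$2.22 interest = $103.12; pay $103.12 → $0.00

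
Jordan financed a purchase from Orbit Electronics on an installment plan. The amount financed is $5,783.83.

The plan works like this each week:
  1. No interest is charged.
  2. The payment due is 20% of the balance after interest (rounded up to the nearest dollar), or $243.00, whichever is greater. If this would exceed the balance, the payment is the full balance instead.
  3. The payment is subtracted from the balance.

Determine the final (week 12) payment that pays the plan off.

$239.83

Week 1: opening $5,783.83; payment $1,157.00; balance $4,626.83
Week 2: opening $4,626.83; payment $926.00; balance $3,700.83
Week 3: opening $3,700.83; payment $741.00; balance $2,959.83
Week 4: opening $2,959.83; payment $592.00; balance $2,367.83
Week 5: opening $2,367.83; payment $474.00; balance $1,893.83
Week 6: opening $1,893.83; payment $379.00; balance $1,514.83
Week 7: opening $1,514.83; payment $303.00; balance $1,211.83
Week 8: opening $1,211.83; payment $243.00; balance $968.83
Week 9: opening $968.83; payment $243.00; balance $725.83
Week 10: opening $725.83; payment $243.00; balance $482.83
Week 11: opening $482.83; payment $243.00; balance $239.83
Week 12: opening $239.83; payment $239.83; balance $0.00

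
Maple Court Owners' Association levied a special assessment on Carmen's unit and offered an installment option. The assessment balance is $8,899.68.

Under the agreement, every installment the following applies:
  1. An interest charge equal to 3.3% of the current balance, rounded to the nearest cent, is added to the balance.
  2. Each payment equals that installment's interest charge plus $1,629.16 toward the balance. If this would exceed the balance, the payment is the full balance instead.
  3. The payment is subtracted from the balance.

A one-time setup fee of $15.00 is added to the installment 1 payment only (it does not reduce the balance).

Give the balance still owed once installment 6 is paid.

$0.00

Installment 1: $8,899.68 +$293.69 interest = $9,193.37; pay $1,922.85 (+ $15.00 fee) → $7,270.52
Installment 2: $7,270.52 +$239.93 interest = $7,510.45; pay $1,869.09 → $5,641.36
Installment 3: $5,641.36 +$186.16 interest = $5,827.52; pay $1,815.32 → $4,012.20
Installment 4: $4,012.20 +$132.40 interest = $4,144.60; pay $1,761.56 → $2,383.04
Installment 5: $2,383.04 +$78.64 interest = $2,461.68; pay $1,707.80 → $753.88
Installment 6: $753.88 +$24.88 interest = $778.76; pay $778.76 → $0.00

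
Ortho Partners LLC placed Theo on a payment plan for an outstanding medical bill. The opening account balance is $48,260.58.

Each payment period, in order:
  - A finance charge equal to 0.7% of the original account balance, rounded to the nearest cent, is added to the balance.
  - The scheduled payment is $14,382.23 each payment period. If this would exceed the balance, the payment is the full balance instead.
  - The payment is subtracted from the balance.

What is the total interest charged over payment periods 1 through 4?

$1,351.28

Payment period 1: $48,260.58 +$337.82 interest = $48,598.40; pay $14,382.23 → $34,216.17
Payment period 2: $34,216.17 +$337.82 interest = $34,553.99; pay $14,382.23 → $20,171.76
Payment period 3: $20,171.76 +$337.82 interest = $20,509.58; pay $14,382.23 → $6,127.35
Payment period 4: $6,127.35 +$337.82 interest = $6,465.17; pay $6,465.17 → $0.00
Total interest: $337.82 + $337.82 + $337.82 + $337.82 = $1,351.28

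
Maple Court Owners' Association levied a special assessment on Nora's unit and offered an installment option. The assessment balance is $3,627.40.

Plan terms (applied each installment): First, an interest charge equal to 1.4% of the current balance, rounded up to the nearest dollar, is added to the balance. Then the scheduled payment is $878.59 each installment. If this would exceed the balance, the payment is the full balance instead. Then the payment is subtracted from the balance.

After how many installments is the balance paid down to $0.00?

5

Installment 1: opening $3,627.40; interest $51.00 → $3,678.40; payment $878.59; balance $2,799.81
Installment 2: opening $2,799.81; interest $40.00 → $2,839.81; payment $878.59; balance $1,961.22
Installment 3: opening $1,961.22; interest $28.00 → $1,989.22; payment $878.59; balance $1,110.63
Installment 4: opening $1,110.63; interest $16.00 → $1,126.63; payment $878.59; balance $248.04
Installment 5: opening $248.04; interest $4.00 → $252.04; payment $252.04; balance $0.00
Balance reaches $0.00 in installment 5.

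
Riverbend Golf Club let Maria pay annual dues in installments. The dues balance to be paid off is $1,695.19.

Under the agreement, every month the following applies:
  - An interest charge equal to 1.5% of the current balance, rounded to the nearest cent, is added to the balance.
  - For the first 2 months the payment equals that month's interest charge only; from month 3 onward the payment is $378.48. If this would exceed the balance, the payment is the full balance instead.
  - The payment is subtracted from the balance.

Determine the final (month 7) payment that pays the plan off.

Month 1: $1,695.19 +$25.43 interest = $1,720.62; pay $25.43 → $1,695.19
Month 2: $1,695.19 +$25.43 interest = $1,720.62; pay $25.43 → $1,695.19
Month 3: $1,695.19 +$25.43 interest = $1,720.62; pay $378.48 → $1,342.14
Month 4: $1,342.14 +$20.13 interest = $1,362.27; pay $378.48 → $983.79
Month 5: $983.79 +$14.76 interest = $998.55; pay $378.48 → $620.07
Month 6: $620.07 +$9.30 interest = $629.37; pay $378.48 → $250.89
Month 7: $250.89 +$3.76 interest = $254.65; pay $254.65 → $0.00

$254.65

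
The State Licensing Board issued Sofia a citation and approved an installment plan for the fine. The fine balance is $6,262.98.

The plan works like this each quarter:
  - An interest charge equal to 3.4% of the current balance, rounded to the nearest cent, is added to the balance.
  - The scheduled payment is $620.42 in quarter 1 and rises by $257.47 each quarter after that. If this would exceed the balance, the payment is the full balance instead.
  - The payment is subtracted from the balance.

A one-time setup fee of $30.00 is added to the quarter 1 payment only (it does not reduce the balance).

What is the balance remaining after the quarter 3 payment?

$4,217.35

Quarter 1: $6,262.98 +$212.94 interest = $6,475.92; pay $620.42 (+ $30.00 fee) → $5,855.50
Quarter 2: $5,855.50 +$199.09 interest = $6,054.59; pay $877.89 → $5,176.70
Quarter 3: $5,176.70 +$176.01 interest = $5,352.71; pay $1,135.36 → $4,217.35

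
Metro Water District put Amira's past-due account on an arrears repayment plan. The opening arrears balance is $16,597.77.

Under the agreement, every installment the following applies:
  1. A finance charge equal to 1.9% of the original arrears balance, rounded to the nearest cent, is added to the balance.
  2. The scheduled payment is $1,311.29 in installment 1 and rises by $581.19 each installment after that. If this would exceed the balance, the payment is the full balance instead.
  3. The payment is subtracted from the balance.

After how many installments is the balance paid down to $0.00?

Installment 1: opening $16,597.77; interest $315.36 → $16,913.13; payment $1,311.29; balance $15,601.84
Installment 2: opening $15,601.84; interest $315.36 → $15,917.20; payment $1,892.48; balance $14,024.72
Installment 3: opening $14,024.72; interest $315.36 → $14,340.08; payment $2,473.67; balance $11,866.41
Installment 4: opening $11,866.41; interest $315.36 → $12,181.77; payment $3,054.86; balance $9,126.91
Installment 5: opening $9,126.91; interest $315.36 → $9,442.27; payment $3,636.05; balance $5,806.22
Installment 6: opening $5,806.22; interest $315.36 → $6,121.58; payment $4,217.24; balance $1,904.34
Installment 7: opening $1,904.34; interest $315.36 → $2,219.70; payment $2,219.70; balance $0.00
Balance reaches $0.00 in installment 7.

7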